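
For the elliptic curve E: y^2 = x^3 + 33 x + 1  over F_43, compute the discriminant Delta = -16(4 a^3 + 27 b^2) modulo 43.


4 a^3 + 27 b^2 = 4*33^3 + 27*1^2 = 143748 + 27 = 143775
Delta = -16 * (143775) = -2300400
Delta mod 43 = 14

Delta = 14 (mod 43)


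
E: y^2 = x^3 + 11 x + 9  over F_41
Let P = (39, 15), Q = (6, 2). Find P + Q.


P != Q, so use the chord formula.
s = (y2 - y1) / (x2 - x1) = (28) / (8) mod 41 = 24
x3 = s^2 - x1 - x2 mod 41 = 24^2 - 39 - 6 = 39
y3 = s (x1 - x3) - y1 mod 41 = 24 * (39 - 39) - 15 = 26

P + Q = (39, 26)


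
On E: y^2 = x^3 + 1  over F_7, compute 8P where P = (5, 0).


k = 8 = 1000_2 (binary, LSB first: 0001)
Double-and-add from P = (5, 0):
  bit 0 = 0: acc unchanged = O
  bit 1 = 0: acc unchanged = O
  bit 2 = 0: acc unchanged = O
  bit 3 = 1: acc = O + O = O

8P = O


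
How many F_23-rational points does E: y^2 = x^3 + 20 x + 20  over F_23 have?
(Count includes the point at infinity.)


For each x in F_23, count y with y^2 = x^3 + 20 x + 20 mod 23:
  x = 1: RHS = 18, y in [8, 15]  -> 2 point(s)
  x = 4: RHS = 3, y in [7, 16]  -> 2 point(s)
  x = 8: RHS = 2, y in [5, 18]  -> 2 point(s)
  x = 9: RHS = 9, y in [3, 20]  -> 2 point(s)
  x = 10: RHS = 1, y in [1, 22]  -> 2 point(s)
  x = 13: RHS = 16, y in [4, 19]  -> 2 point(s)
  x = 14: RHS = 8, y in [10, 13]  -> 2 point(s)
  x = 17: RHS = 6, y in [11, 12]  -> 2 point(s)
  x = 18: RHS = 2, y in [5, 18]  -> 2 point(s)
  x = 20: RHS = 2, y in [5, 18]  -> 2 point(s)
  x = 21: RHS = 18, y in [8, 15]  -> 2 point(s)
Affine points: 22. Add the point at infinity: total = 23.

#E(F_23) = 23


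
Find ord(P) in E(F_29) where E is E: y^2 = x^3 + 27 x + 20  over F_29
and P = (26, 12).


Compute successive multiples of P until we hit O:
  1P = (26, 12)
  2P = (2, 13)
  3P = (8, 9)
  4P = (20, 18)
  5P = (13, 4)
  6P = (12, 10)
  7P = (7, 28)
  8P = (9, 21)
  ... (continuing to 31P)
  31P = O

ord(P) = 31


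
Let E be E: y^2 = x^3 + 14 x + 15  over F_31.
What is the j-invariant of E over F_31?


Delta = -16(4 a^3 + 27 b^2) mod 31 = 15
-1728 * (4 a)^3 = -1728 * (4*14)^3 mod 31 = 8
j = 8 * 15^(-1) mod 31 = 15

j = 15 (mod 31)


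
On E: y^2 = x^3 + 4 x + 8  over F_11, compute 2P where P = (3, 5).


Doubling: s = (3 x1^2 + a) / (2 y1)
s = (3*3^2 + 4) / (2*5) mod 11 = 2
x3 = s^2 - 2 x1 mod 11 = 2^2 - 2*3 = 9
y3 = s (x1 - x3) - y1 mod 11 = 2 * (3 - 9) - 5 = 5

2P = (9, 5)


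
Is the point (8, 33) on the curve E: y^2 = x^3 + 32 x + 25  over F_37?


Check whether y^2 = x^3 + 32 x + 25 (mod 37) for (x, y) = (8, 33).
LHS: y^2 = 33^2 mod 37 = 16
RHS: x^3 + 32 x + 25 = 8^3 + 32*8 + 25 mod 37 = 16
LHS = RHS

Yes, on the curve


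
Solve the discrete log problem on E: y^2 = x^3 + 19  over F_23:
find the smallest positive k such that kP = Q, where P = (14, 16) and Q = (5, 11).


Enumerate multiples of P until we hit Q = (5, 11):
  1P = (14, 16)
  2P = (11, 19)
  3P = (22, 15)
  4P = (19, 22)
  5P = (8, 5)
  6P = (5, 12)
  7P = (13, 10)
  8P = (9, 14)
  9P = (2, 21)
  10P = (15, 17)
  11P = (18, 3)
  12P = (3, 0)
  13P = (18, 20)
  14P = (15, 6)
  15P = (2, 2)
  16P = (9, 9)
  17P = (13, 13)
  18P = (5, 11)
Match found at i = 18.

k = 18


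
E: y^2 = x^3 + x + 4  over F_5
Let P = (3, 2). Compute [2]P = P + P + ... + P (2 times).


k = 2 = 10_2 (binary, LSB first: 01)
Double-and-add from P = (3, 2):
  bit 0 = 0: acc unchanged = O
  bit 1 = 1: acc = O + (3, 3) = (3, 3)

2P = (3, 3)


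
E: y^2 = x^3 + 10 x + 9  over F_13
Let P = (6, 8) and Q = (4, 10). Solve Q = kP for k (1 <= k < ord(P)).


Enumerate multiples of P until we hit Q = (4, 10):
  1P = (6, 8)
  2P = (4, 10)
Match found at i = 2.

k = 2


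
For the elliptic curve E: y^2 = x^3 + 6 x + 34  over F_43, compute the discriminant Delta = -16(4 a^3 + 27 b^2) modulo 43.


4 a^3 + 27 b^2 = 4*6^3 + 27*34^2 = 864 + 31212 = 32076
Delta = -16 * (32076) = -513216
Delta mod 43 = 32

Delta = 32 (mod 43)


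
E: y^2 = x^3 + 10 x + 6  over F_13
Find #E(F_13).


For each x in F_13, count y with y^2 = x^3 + 10 x + 6 mod 13:
  x = 1: RHS = 4, y in [2, 11]  -> 2 point(s)
  x = 5: RHS = 12, y in [5, 8]  -> 2 point(s)
  x = 6: RHS = 9, y in [3, 10]  -> 2 point(s)
  x = 7: RHS = 3, y in [4, 9]  -> 2 point(s)
  x = 8: RHS = 0, y in [0]  -> 1 point(s)
  x = 10: RHS = 1, y in [1, 12]  -> 2 point(s)
  x = 11: RHS = 4, y in [2, 11]  -> 2 point(s)
Affine points: 13. Add the point at infinity: total = 14.

#E(F_13) = 14


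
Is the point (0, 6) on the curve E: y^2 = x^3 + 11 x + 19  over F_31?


Check whether y^2 = x^3 + 11 x + 19 (mod 31) for (x, y) = (0, 6).
LHS: y^2 = 6^2 mod 31 = 5
RHS: x^3 + 11 x + 19 = 0^3 + 11*0 + 19 mod 31 = 19
LHS != RHS

No, not on the curve


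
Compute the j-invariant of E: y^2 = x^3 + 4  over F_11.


Delta = -16(4 a^3 + 27 b^2) mod 11 = 7
-1728 * (4 a)^3 = -1728 * (4*0)^3 mod 11 = 0
j = 0 * 7^(-1) mod 11 = 0

j = 0 (mod 11)


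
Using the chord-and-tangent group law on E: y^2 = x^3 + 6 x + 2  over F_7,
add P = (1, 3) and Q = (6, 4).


P != Q, so use the chord formula.
s = (y2 - y1) / (x2 - x1) = (1) / (5) mod 7 = 3
x3 = s^2 - x1 - x2 mod 7 = 3^2 - 1 - 6 = 2
y3 = s (x1 - x3) - y1 mod 7 = 3 * (1 - 2) - 3 = 1

P + Q = (2, 1)


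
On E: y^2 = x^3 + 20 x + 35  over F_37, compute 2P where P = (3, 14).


Doubling: s = (3 x1^2 + a) / (2 y1)
s = (3*3^2 + 20) / (2*14) mod 37 = 3
x3 = s^2 - 2 x1 mod 37 = 3^2 - 2*3 = 3
y3 = s (x1 - x3) - y1 mod 37 = 3 * (3 - 3) - 14 = 23

2P = (3, 23)


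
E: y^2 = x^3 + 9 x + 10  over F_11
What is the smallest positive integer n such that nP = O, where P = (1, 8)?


Compute successive multiples of P until we hit O:
  1P = (1, 8)
  2P = (2, 5)
  3P = (6, 7)
  4P = (8, 0)
  5P = (6, 4)
  6P = (2, 6)
  7P = (1, 3)
  8P = O

ord(P) = 8


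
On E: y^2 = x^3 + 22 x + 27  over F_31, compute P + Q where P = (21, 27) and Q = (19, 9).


P != Q, so use the chord formula.
s = (y2 - y1) / (x2 - x1) = (13) / (29) mod 31 = 9
x3 = s^2 - x1 - x2 mod 31 = 9^2 - 21 - 19 = 10
y3 = s (x1 - x3) - y1 mod 31 = 9 * (21 - 10) - 27 = 10

P + Q = (10, 10)


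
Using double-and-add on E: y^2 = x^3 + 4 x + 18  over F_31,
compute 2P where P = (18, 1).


k = 2 = 10_2 (binary, LSB first: 01)
Double-and-add from P = (18, 1):
  bit 0 = 0: acc unchanged = O
  bit 1 = 1: acc = O + (28, 17) = (28, 17)

2P = (28, 17)


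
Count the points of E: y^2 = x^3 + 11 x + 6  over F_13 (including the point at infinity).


For each x in F_13, count y with y^2 = x^3 + 11 x + 6 mod 13:
  x = 2: RHS = 10, y in [6, 7]  -> 2 point(s)
  x = 3: RHS = 1, y in [1, 12]  -> 2 point(s)
  x = 4: RHS = 10, y in [6, 7]  -> 2 point(s)
  x = 5: RHS = 4, y in [2, 11]  -> 2 point(s)
  x = 7: RHS = 10, y in [6, 7]  -> 2 point(s)
Affine points: 10. Add the point at infinity: total = 11.

#E(F_13) = 11


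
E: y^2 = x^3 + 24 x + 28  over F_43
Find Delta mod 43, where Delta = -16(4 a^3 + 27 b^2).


4 a^3 + 27 b^2 = 4*24^3 + 27*28^2 = 55296 + 21168 = 76464
Delta = -16 * (76464) = -1223424
Delta mod 43 = 12

Delta = 12 (mod 43)


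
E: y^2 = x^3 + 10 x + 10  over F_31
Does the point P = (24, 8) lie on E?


Check whether y^2 = x^3 + 10 x + 10 (mod 31) for (x, y) = (24, 8).
LHS: y^2 = 8^2 mod 31 = 2
RHS: x^3 + 10 x + 10 = 24^3 + 10*24 + 10 mod 31 = 0
LHS != RHS

No, not on the curve


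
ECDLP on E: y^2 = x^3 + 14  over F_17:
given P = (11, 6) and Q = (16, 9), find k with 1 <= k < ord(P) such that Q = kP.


Enumerate multiples of P until we hit Q = (16, 9):
  1P = (11, 6)
  2P = (8, 4)
  3P = (6, 3)
  4P = (16, 8)
  5P = (16, 9)
Match found at i = 5.

k = 5


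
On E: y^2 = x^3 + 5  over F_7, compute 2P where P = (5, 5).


Doubling: s = (3 x1^2 + a) / (2 y1)
s = (3*5^2 + 0) / (2*5) mod 7 = 4
x3 = s^2 - 2 x1 mod 7 = 4^2 - 2*5 = 6
y3 = s (x1 - x3) - y1 mod 7 = 4 * (5 - 6) - 5 = 5

2P = (6, 5)


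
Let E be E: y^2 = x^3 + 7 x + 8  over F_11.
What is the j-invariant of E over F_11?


Delta = -16(4 a^3 + 27 b^2) mod 11 = 10
-1728 * (4 a)^3 = -1728 * (4*7)^3 mod 11 = 4
j = 4 * 10^(-1) mod 11 = 7

j = 7 (mod 11)


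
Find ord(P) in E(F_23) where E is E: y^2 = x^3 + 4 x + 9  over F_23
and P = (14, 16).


Compute successive multiples of P until we hit O:
  1P = (14, 16)
  2P = (21, 4)
  3P = (13, 2)
  4P = (8, 22)
  5P = (2, 18)
  6P = (0, 20)
  7P = (18, 18)
  8P = (20, 4)
  ... (continuing to 29P)
  29P = O

ord(P) = 29


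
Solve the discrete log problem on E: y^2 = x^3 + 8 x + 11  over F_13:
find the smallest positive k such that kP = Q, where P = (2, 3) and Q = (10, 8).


Enumerate multiples of P until we hit Q = (10, 8):
  1P = (2, 3)
  2P = (10, 5)
  3P = (10, 8)
Match found at i = 3.

k = 3


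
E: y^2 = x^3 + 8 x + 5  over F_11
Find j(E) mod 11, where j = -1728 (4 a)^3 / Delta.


Delta = -16(4 a^3 + 27 b^2) mod 11 = 3
-1728 * (4 a)^3 = -1728 * (4*8)^3 mod 11 = 1
j = 1 * 3^(-1) mod 11 = 4

j = 4 (mod 11)


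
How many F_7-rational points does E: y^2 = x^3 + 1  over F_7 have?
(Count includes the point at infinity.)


For each x in F_7, count y with y^2 = x^3 + 0 x + 1 mod 7:
  x = 0: RHS = 1, y in [1, 6]  -> 2 point(s)
  x = 1: RHS = 2, y in [3, 4]  -> 2 point(s)
  x = 2: RHS = 2, y in [3, 4]  -> 2 point(s)
  x = 3: RHS = 0, y in [0]  -> 1 point(s)
  x = 4: RHS = 2, y in [3, 4]  -> 2 point(s)
  x = 5: RHS = 0, y in [0]  -> 1 point(s)
  x = 6: RHS = 0, y in [0]  -> 1 point(s)
Affine points: 11. Add the point at infinity: total = 12.

#E(F_7) = 12


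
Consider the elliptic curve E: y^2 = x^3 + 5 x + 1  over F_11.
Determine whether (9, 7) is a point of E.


Check whether y^2 = x^3 + 5 x + 1 (mod 11) for (x, y) = (9, 7).
LHS: y^2 = 7^2 mod 11 = 5
RHS: x^3 + 5 x + 1 = 9^3 + 5*9 + 1 mod 11 = 5
LHS = RHS

Yes, on the curve


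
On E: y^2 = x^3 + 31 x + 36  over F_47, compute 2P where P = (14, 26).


Doubling: s = (3 x1^2 + a) / (2 y1)
s = (3*14^2 + 31) / (2*26) mod 47 = 11
x3 = s^2 - 2 x1 mod 47 = 11^2 - 2*14 = 46
y3 = s (x1 - x3) - y1 mod 47 = 11 * (14 - 46) - 26 = 45

2P = (46, 45)


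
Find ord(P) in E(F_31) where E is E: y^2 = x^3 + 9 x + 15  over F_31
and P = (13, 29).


Compute successive multiples of P until we hit O:
  1P = (13, 29)
  2P = (30, 25)
  3P = (2, 14)
  4P = (3, 10)
  5P = (9, 22)
  6P = (14, 8)
  7P = (11, 22)
  8P = (27, 15)
  ... (continuing to 19P)
  19P = O

ord(P) = 19


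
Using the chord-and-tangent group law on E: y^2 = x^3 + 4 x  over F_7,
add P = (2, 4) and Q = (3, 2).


P != Q, so use the chord formula.
s = (y2 - y1) / (x2 - x1) = (5) / (1) mod 7 = 5
x3 = s^2 - x1 - x2 mod 7 = 5^2 - 2 - 3 = 6
y3 = s (x1 - x3) - y1 mod 7 = 5 * (2 - 6) - 4 = 4

P + Q = (6, 4)


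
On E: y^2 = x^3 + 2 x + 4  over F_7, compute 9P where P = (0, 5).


k = 9 = 1001_2 (binary, LSB first: 1001)
Double-and-add from P = (0, 5):
  bit 0 = 1: acc = O + (0, 5) = (0, 5)
  bit 1 = 0: acc unchanged = (0, 5)
  bit 2 = 0: acc unchanged = (0, 5)
  bit 3 = 1: acc = (0, 5) + (2, 4) = (0, 2)

9P = (0, 2)


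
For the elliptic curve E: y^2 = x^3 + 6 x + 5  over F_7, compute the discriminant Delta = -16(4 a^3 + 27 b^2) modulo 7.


4 a^3 + 27 b^2 = 4*6^3 + 27*5^2 = 864 + 675 = 1539
Delta = -16 * (1539) = -24624
Delta mod 7 = 2

Delta = 2 (mod 7)


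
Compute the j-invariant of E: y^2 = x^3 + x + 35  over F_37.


Delta = -16(4 a^3 + 27 b^2) mod 37 = 21
-1728 * (4 a)^3 = -1728 * (4*1)^3 mod 37 = 1
j = 1 * 21^(-1) mod 37 = 30

j = 30 (mod 37)


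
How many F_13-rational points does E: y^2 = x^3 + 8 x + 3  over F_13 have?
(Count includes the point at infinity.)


For each x in F_13, count y with y^2 = x^3 + 8 x + 3 mod 13:
  x = 0: RHS = 3, y in [4, 9]  -> 2 point(s)
  x = 1: RHS = 12, y in [5, 8]  -> 2 point(s)
  x = 2: RHS = 1, y in [1, 12]  -> 2 point(s)
  x = 5: RHS = 12, y in [5, 8]  -> 2 point(s)
  x = 7: RHS = 12, y in [5, 8]  -> 2 point(s)
  x = 10: RHS = 4, y in [2, 11]  -> 2 point(s)
Affine points: 12. Add the point at infinity: total = 13.

#E(F_13) = 13


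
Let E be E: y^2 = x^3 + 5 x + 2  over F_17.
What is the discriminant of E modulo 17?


4 a^3 + 27 b^2 = 4*5^3 + 27*2^2 = 500 + 108 = 608
Delta = -16 * (608) = -9728
Delta mod 17 = 13

Delta = 13 (mod 17)


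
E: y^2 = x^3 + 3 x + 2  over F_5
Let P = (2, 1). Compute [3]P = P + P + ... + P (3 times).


k = 3 = 11_2 (binary, LSB first: 11)
Double-and-add from P = (2, 1):
  bit 0 = 1: acc = O + (2, 1) = (2, 1)
  bit 1 = 1: acc = (2, 1) + (1, 4) = (1, 1)

3P = (1, 1)


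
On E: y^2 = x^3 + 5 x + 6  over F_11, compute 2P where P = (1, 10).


Doubling: s = (3 x1^2 + a) / (2 y1)
s = (3*1^2 + 5) / (2*10) mod 11 = 7
x3 = s^2 - 2 x1 mod 11 = 7^2 - 2*1 = 3
y3 = s (x1 - x3) - y1 mod 11 = 7 * (1 - 3) - 10 = 9

2P = (3, 9)


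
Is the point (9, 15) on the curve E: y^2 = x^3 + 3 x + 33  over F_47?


Check whether y^2 = x^3 + 3 x + 33 (mod 47) for (x, y) = (9, 15).
LHS: y^2 = 15^2 mod 47 = 37
RHS: x^3 + 3 x + 33 = 9^3 + 3*9 + 33 mod 47 = 37
LHS = RHS

Yes, on the curve


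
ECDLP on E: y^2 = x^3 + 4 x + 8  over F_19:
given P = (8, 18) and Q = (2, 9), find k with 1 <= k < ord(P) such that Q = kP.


Enumerate multiples of P until we hit Q = (2, 9):
  1P = (8, 18)
  2P = (12, 13)
  3P = (16, 11)
  4P = (2, 10)
  5P = (15, 17)
  6P = (3, 3)
  7P = (17, 12)
  8P = (5, 18)
  9P = (6, 1)
  10P = (6, 18)
  11P = (5, 1)
  12P = (17, 7)
  13P = (3, 16)
  14P = (15, 2)
  15P = (2, 9)
Match found at i = 15.

k = 15


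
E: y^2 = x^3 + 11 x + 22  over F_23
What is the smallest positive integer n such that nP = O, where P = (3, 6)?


Compute successive multiples of P until we hit O:
  1P = (3, 6)
  2P = (20, 13)
  3P = (2, 12)
  4P = (8, 1)
  5P = (13, 4)
  6P = (19, 11)
  7P = (17, 4)
  8P = (11, 5)
  ... (continuing to 23P)
  23P = O

ord(P) = 23


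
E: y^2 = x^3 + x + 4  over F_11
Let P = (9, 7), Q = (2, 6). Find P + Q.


P != Q, so use the chord formula.
s = (y2 - y1) / (x2 - x1) = (10) / (4) mod 11 = 8
x3 = s^2 - x1 - x2 mod 11 = 8^2 - 9 - 2 = 9
y3 = s (x1 - x3) - y1 mod 11 = 8 * (9 - 9) - 7 = 4

P + Q = (9, 4)


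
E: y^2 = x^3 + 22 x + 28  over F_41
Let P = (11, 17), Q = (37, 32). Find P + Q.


P != Q, so use the chord formula.
s = (y2 - y1) / (x2 - x1) = (15) / (26) mod 41 = 40
x3 = s^2 - x1 - x2 mod 41 = 40^2 - 11 - 37 = 35
y3 = s (x1 - x3) - y1 mod 41 = 40 * (11 - 35) - 17 = 7

P + Q = (35, 7)


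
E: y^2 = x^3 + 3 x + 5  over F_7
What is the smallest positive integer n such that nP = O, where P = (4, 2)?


Compute successive multiples of P until we hit O:
  1P = (4, 2)
  2P = (1, 3)
  3P = (6, 1)
  4P = (6, 6)
  5P = (1, 4)
  6P = (4, 5)
  7P = O

ord(P) = 7


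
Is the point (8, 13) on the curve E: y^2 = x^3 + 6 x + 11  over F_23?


Check whether y^2 = x^3 + 6 x + 11 (mod 23) for (x, y) = (8, 13).
LHS: y^2 = 13^2 mod 23 = 8
RHS: x^3 + 6 x + 11 = 8^3 + 6*8 + 11 mod 23 = 19
LHS != RHS

No, not on the curve


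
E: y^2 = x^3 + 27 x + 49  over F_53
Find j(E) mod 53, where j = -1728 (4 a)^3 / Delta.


Delta = -16(4 a^3 + 27 b^2) mod 53 = 23
-1728 * (4 a)^3 = -1728 * (4*27)^3 mod 53 = 9
j = 9 * 23^(-1) mod 53 = 5

j = 5 (mod 53)


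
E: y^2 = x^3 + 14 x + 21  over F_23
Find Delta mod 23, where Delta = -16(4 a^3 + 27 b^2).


4 a^3 + 27 b^2 = 4*14^3 + 27*21^2 = 10976 + 11907 = 22883
Delta = -16 * (22883) = -366128
Delta mod 23 = 9

Delta = 9 (mod 23)


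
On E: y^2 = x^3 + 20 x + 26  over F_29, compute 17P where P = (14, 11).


k = 17 = 10001_2 (binary, LSB first: 10001)
Double-and-add from P = (14, 11):
  bit 0 = 1: acc = O + (14, 11) = (14, 11)
  bit 1 = 0: acc unchanged = (14, 11)
  bit 2 = 0: acc unchanged = (14, 11)
  bit 3 = 0: acc unchanged = (14, 11)
  bit 4 = 1: acc = (14, 11) + (4, 5) = (16, 11)

17P = (16, 11)


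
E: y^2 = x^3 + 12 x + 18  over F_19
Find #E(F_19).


For each x in F_19, count y with y^2 = x^3 + 12 x + 18 mod 19:
  x = 3: RHS = 5, y in [9, 10]  -> 2 point(s)
  x = 4: RHS = 16, y in [4, 15]  -> 2 point(s)
  x = 9: RHS = 0, y in [0]  -> 1 point(s)
  x = 10: RHS = 17, y in [6, 13]  -> 2 point(s)
  x = 12: RHS = 9, y in [3, 16]  -> 2 point(s)
  x = 14: RHS = 4, y in [2, 17]  -> 2 point(s)
  x = 15: RHS = 1, y in [1, 18]  -> 2 point(s)
  x = 17: RHS = 5, y in [9, 10]  -> 2 point(s)
  x = 18: RHS = 5, y in [9, 10]  -> 2 point(s)
Affine points: 17. Add the point at infinity: total = 18.

#E(F_19) = 18


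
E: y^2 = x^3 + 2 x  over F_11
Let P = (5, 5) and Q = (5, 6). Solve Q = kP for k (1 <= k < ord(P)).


Enumerate multiples of P until we hit Q = (5, 6):
  1P = (5, 5)
  2P = (1, 6)
  3P = (3, 0)
  4P = (1, 5)
  5P = (5, 6)
Match found at i = 5.

k = 5


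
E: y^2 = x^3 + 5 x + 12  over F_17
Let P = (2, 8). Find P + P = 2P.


Doubling: s = (3 x1^2 + a) / (2 y1)
s = (3*2^2 + 5) / (2*8) mod 17 = 0
x3 = s^2 - 2 x1 mod 17 = 0^2 - 2*2 = 13
y3 = s (x1 - x3) - y1 mod 17 = 0 * (2 - 13) - 8 = 9

2P = (13, 9)


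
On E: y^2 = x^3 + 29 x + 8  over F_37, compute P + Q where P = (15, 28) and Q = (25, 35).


P != Q, so use the chord formula.
s = (y2 - y1) / (x2 - x1) = (7) / (10) mod 37 = 34
x3 = s^2 - x1 - x2 mod 37 = 34^2 - 15 - 25 = 6
y3 = s (x1 - x3) - y1 mod 37 = 34 * (15 - 6) - 28 = 19

P + Q = (6, 19)


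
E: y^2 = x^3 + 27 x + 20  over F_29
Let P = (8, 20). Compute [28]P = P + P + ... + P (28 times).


k = 28 = 11100_2 (binary, LSB first: 00111)
Double-and-add from P = (8, 20):
  bit 0 = 0: acc unchanged = O
  bit 1 = 0: acc unchanged = O
  bit 2 = 1: acc = O + (25, 14) = (25, 14)
  bit 3 = 1: acc = (25, 14) + (7, 28) = (13, 25)
  bit 4 = 1: acc = (13, 25) + (15, 1) = (0, 22)

28P = (0, 22)


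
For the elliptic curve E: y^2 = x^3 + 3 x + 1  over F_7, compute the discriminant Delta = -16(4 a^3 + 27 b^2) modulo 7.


4 a^3 + 27 b^2 = 4*3^3 + 27*1^2 = 108 + 27 = 135
Delta = -16 * (135) = -2160
Delta mod 7 = 3

Delta = 3 (mod 7)


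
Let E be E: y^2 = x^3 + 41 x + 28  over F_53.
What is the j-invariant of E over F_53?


Delta = -16(4 a^3 + 27 b^2) mod 53 = 16
-1728 * (4 a)^3 = -1728 * (4*41)^3 mod 53 = 28
j = 28 * 16^(-1) mod 53 = 15

j = 15 (mod 53)


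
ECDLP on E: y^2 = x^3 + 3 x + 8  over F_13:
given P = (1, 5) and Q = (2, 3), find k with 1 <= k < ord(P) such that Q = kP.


Enumerate multiples of P until we hit Q = (2, 3):
  1P = (1, 5)
  2P = (2, 10)
  3P = (9, 7)
  4P = (12, 2)
  5P = (12, 11)
  6P = (9, 6)
  7P = (2, 3)
Match found at i = 7.

k = 7


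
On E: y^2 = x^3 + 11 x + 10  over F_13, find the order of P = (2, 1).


Compute successive multiples of P until we hit O:
  1P = (2, 1)
  2P = (8, 8)
  3P = (4, 1)
  4P = (7, 12)
  5P = (0, 6)
  6P = (1, 3)
  7P = (1, 10)
  8P = (0, 7)
  ... (continuing to 13P)
  13P = O

ord(P) = 13


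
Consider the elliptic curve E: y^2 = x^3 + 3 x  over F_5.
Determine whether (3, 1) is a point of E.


Check whether y^2 = x^3 + 3 x + 0 (mod 5) for (x, y) = (3, 1).
LHS: y^2 = 1^2 mod 5 = 1
RHS: x^3 + 3 x + 0 = 3^3 + 3*3 + 0 mod 5 = 1
LHS = RHS

Yes, on the curve


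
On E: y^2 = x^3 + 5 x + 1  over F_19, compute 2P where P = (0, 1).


Doubling: s = (3 x1^2 + a) / (2 y1)
s = (3*0^2 + 5) / (2*1) mod 19 = 12
x3 = s^2 - 2 x1 mod 19 = 12^2 - 2*0 = 11
y3 = s (x1 - x3) - y1 mod 19 = 12 * (0 - 11) - 1 = 0

2P = (11, 0)


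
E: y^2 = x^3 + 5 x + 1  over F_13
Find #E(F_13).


For each x in F_13, count y with y^2 = x^3 + 5 x + 1 mod 13:
  x = 0: RHS = 1, y in [1, 12]  -> 2 point(s)
  x = 3: RHS = 4, y in [2, 11]  -> 2 point(s)
  x = 6: RHS = 0, y in [0]  -> 1 point(s)
  x = 11: RHS = 9, y in [3, 10]  -> 2 point(s)
Affine points: 7. Add the point at infinity: total = 8.

#E(F_13) = 8


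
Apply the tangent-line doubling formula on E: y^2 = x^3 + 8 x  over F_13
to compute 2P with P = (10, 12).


Doubling: s = (3 x1^2 + a) / (2 y1)
s = (3*10^2 + 8) / (2*12) mod 13 = 2
x3 = s^2 - 2 x1 mod 13 = 2^2 - 2*10 = 10
y3 = s (x1 - x3) - y1 mod 13 = 2 * (10 - 10) - 12 = 1

2P = (10, 1)


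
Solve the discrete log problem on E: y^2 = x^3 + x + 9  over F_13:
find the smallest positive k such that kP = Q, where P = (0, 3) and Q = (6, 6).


Enumerate multiples of P until we hit Q = (6, 6):
  1P = (0, 3)
  2P = (4, 5)
  3P = (6, 7)
  4P = (6, 6)
Match found at i = 4.

k = 4


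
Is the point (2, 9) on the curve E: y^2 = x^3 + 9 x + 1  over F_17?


Check whether y^2 = x^3 + 9 x + 1 (mod 17) for (x, y) = (2, 9).
LHS: y^2 = 9^2 mod 17 = 13
RHS: x^3 + 9 x + 1 = 2^3 + 9*2 + 1 mod 17 = 10
LHS != RHS

No, not on the curve


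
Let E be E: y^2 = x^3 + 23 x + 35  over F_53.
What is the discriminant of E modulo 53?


4 a^3 + 27 b^2 = 4*23^3 + 27*35^2 = 48668 + 33075 = 81743
Delta = -16 * (81743) = -1307888
Delta mod 53 = 46

Delta = 46 (mod 53)


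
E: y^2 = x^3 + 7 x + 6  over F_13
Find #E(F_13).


For each x in F_13, count y with y^2 = x^3 + 7 x + 6 mod 13:
  x = 1: RHS = 1, y in [1, 12]  -> 2 point(s)
  x = 5: RHS = 10, y in [6, 7]  -> 2 point(s)
  x = 6: RHS = 4, y in [2, 11]  -> 2 point(s)
  x = 10: RHS = 10, y in [6, 7]  -> 2 point(s)
  x = 11: RHS = 10, y in [6, 7]  -> 2 point(s)
Affine points: 10. Add the point at infinity: total = 11.

#E(F_13) = 11


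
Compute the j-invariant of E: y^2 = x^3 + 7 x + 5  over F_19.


Delta = -16(4 a^3 + 27 b^2) mod 19 = 4
-1728 * (4 a)^3 = -1728 * (4*7)^3 mod 19 = 7
j = 7 * 4^(-1) mod 19 = 16

j = 16 (mod 19)


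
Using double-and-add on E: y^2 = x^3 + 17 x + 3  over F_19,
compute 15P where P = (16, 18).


k = 15 = 1111_2 (binary, LSB first: 1111)
Double-and-add from P = (16, 18):
  bit 0 = 1: acc = O + (16, 18) = (16, 18)
  bit 1 = 1: acc = (16, 18) + (15, 17) = (8, 9)
  bit 2 = 1: acc = (8, 9) + (12, 15) = (6, 13)
  bit 3 = 1: acc = (6, 13) + (2, 8) = (9, 7)

15P = (9, 7)


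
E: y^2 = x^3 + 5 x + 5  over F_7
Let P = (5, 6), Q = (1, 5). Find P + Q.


P != Q, so use the chord formula.
s = (y2 - y1) / (x2 - x1) = (6) / (3) mod 7 = 2
x3 = s^2 - x1 - x2 mod 7 = 2^2 - 5 - 1 = 5
y3 = s (x1 - x3) - y1 mod 7 = 2 * (5 - 5) - 6 = 1

P + Q = (5, 1)


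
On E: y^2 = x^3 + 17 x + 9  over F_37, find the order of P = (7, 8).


Compute successive multiples of P until we hit O:
  1P = (7, 8)
  2P = (24, 12)
  3P = (9, 22)
  4P = (33, 32)
  5P = (25, 1)
  6P = (16, 14)
  7P = (35, 35)
  8P = (4, 20)
  ... (continuing to 37P)
  37P = O

ord(P) = 37


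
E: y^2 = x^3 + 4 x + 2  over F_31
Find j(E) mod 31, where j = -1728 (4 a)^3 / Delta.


Delta = -16(4 a^3 + 27 b^2) mod 31 = 4
-1728 * (4 a)^3 = -1728 * (4*4)^3 mod 31 = 1
j = 1 * 4^(-1) mod 31 = 8

j = 8 (mod 31)


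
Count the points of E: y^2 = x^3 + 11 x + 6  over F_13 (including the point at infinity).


For each x in F_13, count y with y^2 = x^3 + 11 x + 6 mod 13:
  x = 2: RHS = 10, y in [6, 7]  -> 2 point(s)
  x = 3: RHS = 1, y in [1, 12]  -> 2 point(s)
  x = 4: RHS = 10, y in [6, 7]  -> 2 point(s)
  x = 5: RHS = 4, y in [2, 11]  -> 2 point(s)
  x = 7: RHS = 10, y in [6, 7]  -> 2 point(s)
Affine points: 10. Add the point at infinity: total = 11.

#E(F_13) = 11


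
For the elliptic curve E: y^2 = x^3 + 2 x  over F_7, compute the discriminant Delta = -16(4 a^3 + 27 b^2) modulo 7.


4 a^3 + 27 b^2 = 4*2^3 + 27*0^2 = 32 + 0 = 32
Delta = -16 * (32) = -512
Delta mod 7 = 6

Delta = 6 (mod 7)


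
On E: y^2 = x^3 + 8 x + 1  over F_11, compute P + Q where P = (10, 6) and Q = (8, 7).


P != Q, so use the chord formula.
s = (y2 - y1) / (x2 - x1) = (1) / (9) mod 11 = 5
x3 = s^2 - x1 - x2 mod 11 = 5^2 - 10 - 8 = 7
y3 = s (x1 - x3) - y1 mod 11 = 5 * (10 - 7) - 6 = 9

P + Q = (7, 9)


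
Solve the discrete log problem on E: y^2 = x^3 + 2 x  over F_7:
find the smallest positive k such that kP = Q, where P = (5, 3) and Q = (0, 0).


Enumerate multiples of P until we hit Q = (0, 0):
  1P = (5, 3)
  2P = (4, 4)
  3P = (6, 5)
  4P = (0, 0)
Match found at i = 4.

k = 4


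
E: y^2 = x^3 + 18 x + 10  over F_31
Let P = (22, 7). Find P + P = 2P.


Doubling: s = (3 x1^2 + a) / (2 y1)
s = (3*22^2 + 18) / (2*7) mod 31 = 12
x3 = s^2 - 2 x1 mod 31 = 12^2 - 2*22 = 7
y3 = s (x1 - x3) - y1 mod 31 = 12 * (22 - 7) - 7 = 18

2P = (7, 18)


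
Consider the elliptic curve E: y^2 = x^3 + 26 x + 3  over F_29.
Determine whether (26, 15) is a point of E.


Check whether y^2 = x^3 + 26 x + 3 (mod 29) for (x, y) = (26, 15).
LHS: y^2 = 15^2 mod 29 = 22
RHS: x^3 + 26 x + 3 = 26^3 + 26*26 + 3 mod 29 = 14
LHS != RHS

No, not on the curve


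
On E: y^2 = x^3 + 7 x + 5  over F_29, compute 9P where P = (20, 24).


k = 9 = 1001_2 (binary, LSB first: 1001)
Double-and-add from P = (20, 24):
  bit 0 = 1: acc = O + (20, 24) = (20, 24)
  bit 1 = 0: acc unchanged = (20, 24)
  bit 2 = 0: acc unchanged = (20, 24)
  bit 3 = 1: acc = (20, 24) + (0, 11) = (5, 22)

9P = (5, 22)


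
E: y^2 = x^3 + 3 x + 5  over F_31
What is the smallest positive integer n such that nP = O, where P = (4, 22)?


Compute successive multiples of P until we hit O:
  1P = (4, 22)
  2P = (25, 22)
  3P = (2, 9)
  4P = (13, 28)
  5P = (11, 25)
  6P = (1, 28)
  7P = (30, 30)
  8P = (7, 20)
  ... (continuing to 19P)
  19P = O

ord(P) = 19


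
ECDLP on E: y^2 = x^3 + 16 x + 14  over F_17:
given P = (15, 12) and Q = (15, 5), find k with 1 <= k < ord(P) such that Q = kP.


Enumerate multiples of P until we hit Q = (15, 5):
  1P = (15, 12)
  2P = (3, 2)
  3P = (3, 15)
  4P = (15, 5)
Match found at i = 4.

k = 4


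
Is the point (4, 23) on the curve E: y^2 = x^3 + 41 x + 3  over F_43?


Check whether y^2 = x^3 + 41 x + 3 (mod 43) for (x, y) = (4, 23).
LHS: y^2 = 23^2 mod 43 = 13
RHS: x^3 + 41 x + 3 = 4^3 + 41*4 + 3 mod 43 = 16
LHS != RHS

No, not on the curve


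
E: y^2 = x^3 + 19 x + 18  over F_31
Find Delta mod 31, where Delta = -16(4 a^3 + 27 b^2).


4 a^3 + 27 b^2 = 4*19^3 + 27*18^2 = 27436 + 8748 = 36184
Delta = -16 * (36184) = -578944
Delta mod 31 = 12

Delta = 12 (mod 31)


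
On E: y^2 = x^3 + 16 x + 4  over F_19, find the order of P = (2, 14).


Compute successive multiples of P until we hit O:
  1P = (2, 14)
  2P = (16, 10)
  3P = (10, 10)
  4P = (12, 10)
  5P = (12, 9)
  6P = (10, 9)
  7P = (16, 9)
  8P = (2, 5)
  ... (continuing to 9P)
  9P = O

ord(P) = 9


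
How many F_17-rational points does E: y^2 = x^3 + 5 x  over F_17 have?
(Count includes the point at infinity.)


For each x in F_17, count y with y^2 = x^3 + 5 x + 0 mod 17:
  x = 0: RHS = 0, y in [0]  -> 1 point(s)
  x = 2: RHS = 1, y in [1, 16]  -> 2 point(s)
  x = 3: RHS = 8, y in [5, 12]  -> 2 point(s)
  x = 4: RHS = 16, y in [4, 13]  -> 2 point(s)
  x = 6: RHS = 8, y in [5, 12]  -> 2 point(s)
  x = 7: RHS = 4, y in [2, 15]  -> 2 point(s)
  x = 8: RHS = 8, y in [5, 12]  -> 2 point(s)
  x = 9: RHS = 9, y in [3, 14]  -> 2 point(s)
  x = 10: RHS = 13, y in [8, 9]  -> 2 point(s)
  x = 11: RHS = 9, y in [3, 14]  -> 2 point(s)
  x = 13: RHS = 1, y in [1, 16]  -> 2 point(s)
  x = 14: RHS = 9, y in [3, 14]  -> 2 point(s)
  x = 15: RHS = 16, y in [4, 13]  -> 2 point(s)
Affine points: 25. Add the point at infinity: total = 26.

#E(F_17) = 26


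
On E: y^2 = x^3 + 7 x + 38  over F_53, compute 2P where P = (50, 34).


Doubling: s = (3 x1^2 + a) / (2 y1)
s = (3*50^2 + 7) / (2*34) mod 53 = 27
x3 = s^2 - 2 x1 mod 53 = 27^2 - 2*50 = 46
y3 = s (x1 - x3) - y1 mod 53 = 27 * (50 - 46) - 34 = 21

2P = (46, 21)


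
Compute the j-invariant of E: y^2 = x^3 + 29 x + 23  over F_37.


Delta = -16(4 a^3 + 27 b^2) mod 37 = 7
-1728 * (4 a)^3 = -1728 * (4*29)^3 mod 37 = 6
j = 6 * 7^(-1) mod 37 = 22

j = 22 (mod 37)


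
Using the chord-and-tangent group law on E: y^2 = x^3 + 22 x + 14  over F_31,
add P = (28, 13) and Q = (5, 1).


P != Q, so use the chord formula.
s = (y2 - y1) / (x2 - x1) = (19) / (8) mod 31 = 14
x3 = s^2 - x1 - x2 mod 31 = 14^2 - 28 - 5 = 8
y3 = s (x1 - x3) - y1 mod 31 = 14 * (28 - 8) - 13 = 19

P + Q = (8, 19)


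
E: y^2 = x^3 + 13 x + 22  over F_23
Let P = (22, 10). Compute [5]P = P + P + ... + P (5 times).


k = 5 = 101_2 (binary, LSB first: 101)
Double-and-add from P = (22, 10):
  bit 0 = 1: acc = O + (22, 10) = (22, 10)
  bit 1 = 0: acc unchanged = (22, 10)
  bit 2 = 1: acc = (22, 10) + (16, 18) = (20, 18)

5P = (20, 18)


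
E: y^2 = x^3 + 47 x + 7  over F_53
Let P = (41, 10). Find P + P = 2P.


Doubling: s = (3 x1^2 + a) / (2 y1)
s = (3*41^2 + 47) / (2*10) mod 53 = 16
x3 = s^2 - 2 x1 mod 53 = 16^2 - 2*41 = 15
y3 = s (x1 - x3) - y1 mod 53 = 16 * (41 - 15) - 10 = 35

2P = (15, 35)


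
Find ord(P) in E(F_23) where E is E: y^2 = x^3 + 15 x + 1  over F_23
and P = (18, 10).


Compute successive multiples of P until we hit O:
  1P = (18, 10)
  2P = (13, 1)
  3P = (21, 3)
  4P = (15, 6)
  5P = (2, 19)
  6P = (7, 14)
  7P = (16, 6)
  8P = (16, 17)
  ... (continuing to 15P)
  15P = O

ord(P) = 15


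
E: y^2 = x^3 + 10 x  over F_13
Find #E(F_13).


For each x in F_13, count y with y^2 = x^3 + 10 x + 0 mod 13:
  x = 0: RHS = 0, y in [0]  -> 1 point(s)
  x = 4: RHS = 0, y in [0]  -> 1 point(s)
  x = 6: RHS = 3, y in [4, 9]  -> 2 point(s)
  x = 7: RHS = 10, y in [6, 7]  -> 2 point(s)
  x = 9: RHS = 0, y in [0]  -> 1 point(s)
Affine points: 7. Add the point at infinity: total = 8.

#E(F_13) = 8


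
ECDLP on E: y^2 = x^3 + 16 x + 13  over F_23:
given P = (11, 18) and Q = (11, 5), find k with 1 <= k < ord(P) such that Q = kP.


Enumerate multiples of P until we hit Q = (11, 5):
  1P = (11, 18)
  2P = (19, 0)
  3P = (11, 5)
Match found at i = 3.

k = 3


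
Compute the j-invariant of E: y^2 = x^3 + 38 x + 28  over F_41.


Delta = -16(4 a^3 + 27 b^2) mod 41 = 19
-1728 * (4 a)^3 = -1728 * (4*38)^3 mod 41 = 36
j = 36 * 19^(-1) mod 41 = 17

j = 17 (mod 41)


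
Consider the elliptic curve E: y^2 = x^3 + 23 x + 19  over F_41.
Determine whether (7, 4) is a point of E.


Check whether y^2 = x^3 + 23 x + 19 (mod 41) for (x, y) = (7, 4).
LHS: y^2 = 4^2 mod 41 = 16
RHS: x^3 + 23 x + 19 = 7^3 + 23*7 + 19 mod 41 = 31
LHS != RHS

No, not on the curve


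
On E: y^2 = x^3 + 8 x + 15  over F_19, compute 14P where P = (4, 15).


k = 14 = 1110_2 (binary, LSB first: 0111)
Double-and-add from P = (4, 15):
  bit 0 = 0: acc unchanged = O
  bit 1 = 1: acc = O + (3, 16) = (3, 16)
  bit 2 = 1: acc = (3, 16) + (18, 5) = (2, 1)
  bit 3 = 1: acc = (2, 1) + (11, 16) = (13, 6)

14P = (13, 6)


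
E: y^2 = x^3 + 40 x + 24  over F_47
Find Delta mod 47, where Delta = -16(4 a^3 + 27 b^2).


4 a^3 + 27 b^2 = 4*40^3 + 27*24^2 = 256000 + 15552 = 271552
Delta = -16 * (271552) = -4344832
Delta mod 47 = 36

Delta = 36 (mod 47)


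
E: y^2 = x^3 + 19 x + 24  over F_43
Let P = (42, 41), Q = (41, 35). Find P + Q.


P != Q, so use the chord formula.
s = (y2 - y1) / (x2 - x1) = (37) / (42) mod 43 = 6
x3 = s^2 - x1 - x2 mod 43 = 6^2 - 42 - 41 = 39
y3 = s (x1 - x3) - y1 mod 43 = 6 * (42 - 39) - 41 = 20

P + Q = (39, 20)


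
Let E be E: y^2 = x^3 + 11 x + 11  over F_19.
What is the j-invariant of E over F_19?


Delta = -16(4 a^3 + 27 b^2) mod 19 = 9
-1728 * (4 a)^3 = -1728 * (4*11)^3 mod 19 = 7
j = 7 * 9^(-1) mod 19 = 5

j = 5 (mod 19)


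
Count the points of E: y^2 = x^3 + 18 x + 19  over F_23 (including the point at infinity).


For each x in F_23, count y with y^2 = x^3 + 18 x + 19 mod 23:
  x = 3: RHS = 8, y in [10, 13]  -> 2 point(s)
  x = 5: RHS = 4, y in [2, 21]  -> 2 point(s)
  x = 8: RHS = 8, y in [10, 13]  -> 2 point(s)
  x = 9: RHS = 13, y in [6, 17]  -> 2 point(s)
  x = 10: RHS = 3, y in [7, 16]  -> 2 point(s)
  x = 12: RHS = 8, y in [10, 13]  -> 2 point(s)
  x = 13: RHS = 12, y in [9, 14]  -> 2 point(s)
  x = 14: RHS = 2, y in [5, 18]  -> 2 point(s)
  x = 22: RHS = 0, y in [0]  -> 1 point(s)
Affine points: 17. Add the point at infinity: total = 18.

#E(F_23) = 18


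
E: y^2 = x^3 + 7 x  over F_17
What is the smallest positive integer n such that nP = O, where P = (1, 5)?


Compute successive multiples of P until we hit O:
  1P = (1, 5)
  2P = (16, 14)
  3P = (16, 3)
  4P = (1, 12)
  5P = O

ord(P) = 5


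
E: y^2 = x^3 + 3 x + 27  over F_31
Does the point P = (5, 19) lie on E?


Check whether y^2 = x^3 + 3 x + 27 (mod 31) for (x, y) = (5, 19).
LHS: y^2 = 19^2 mod 31 = 20
RHS: x^3 + 3 x + 27 = 5^3 + 3*5 + 27 mod 31 = 12
LHS != RHS

No, not on the curve


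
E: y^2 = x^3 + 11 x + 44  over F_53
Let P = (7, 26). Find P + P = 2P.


Doubling: s = (3 x1^2 + a) / (2 y1)
s = (3*7^2 + 11) / (2*26) mod 53 = 1
x3 = s^2 - 2 x1 mod 53 = 1^2 - 2*7 = 40
y3 = s (x1 - x3) - y1 mod 53 = 1 * (7 - 40) - 26 = 47

2P = (40, 47)


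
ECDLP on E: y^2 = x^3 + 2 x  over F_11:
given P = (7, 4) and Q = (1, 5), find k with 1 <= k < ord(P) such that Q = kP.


Enumerate multiples of P until we hit Q = (1, 5):
  1P = (7, 4)
  2P = (1, 6)
  3P = (8, 0)
  4P = (1, 5)
Match found at i = 4.

k = 4


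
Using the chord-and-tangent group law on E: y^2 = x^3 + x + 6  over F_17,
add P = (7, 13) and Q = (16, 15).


P != Q, so use the chord formula.
s = (y2 - y1) / (x2 - x1) = (2) / (9) mod 17 = 4
x3 = s^2 - x1 - x2 mod 17 = 4^2 - 7 - 16 = 10
y3 = s (x1 - x3) - y1 mod 17 = 4 * (7 - 10) - 13 = 9

P + Q = (10, 9)


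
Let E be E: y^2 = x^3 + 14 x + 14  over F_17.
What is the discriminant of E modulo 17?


4 a^3 + 27 b^2 = 4*14^3 + 27*14^2 = 10976 + 5292 = 16268
Delta = -16 * (16268) = -260288
Delta mod 17 = 16

Delta = 16 (mod 17)


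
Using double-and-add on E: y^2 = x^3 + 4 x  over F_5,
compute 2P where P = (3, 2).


k = 2 = 10_2 (binary, LSB first: 01)
Double-and-add from P = (3, 2):
  bit 0 = 0: acc unchanged = O
  bit 1 = 1: acc = O + (0, 0) = (0, 0)

2P = (0, 0)


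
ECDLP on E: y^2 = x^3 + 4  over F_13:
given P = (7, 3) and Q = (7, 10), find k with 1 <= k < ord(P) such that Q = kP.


Enumerate multiples of P until we hit Q = (7, 10):
  1P = (7, 3)
  2P = (11, 3)
  3P = (8, 10)
  4P = (8, 3)
  5P = (11, 10)
  6P = (7, 10)
Match found at i = 6.

k = 6


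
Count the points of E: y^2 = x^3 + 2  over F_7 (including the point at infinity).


For each x in F_7, count y with y^2 = x^3 + 0 x + 2 mod 7:
  x = 0: RHS = 2, y in [3, 4]  -> 2 point(s)
  x = 3: RHS = 1, y in [1, 6]  -> 2 point(s)
  x = 5: RHS = 1, y in [1, 6]  -> 2 point(s)
  x = 6: RHS = 1, y in [1, 6]  -> 2 point(s)
Affine points: 8. Add the point at infinity: total = 9.

#E(F_7) = 9


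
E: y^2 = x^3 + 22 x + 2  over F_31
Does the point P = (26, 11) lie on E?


Check whether y^2 = x^3 + 22 x + 2 (mod 31) for (x, y) = (26, 11).
LHS: y^2 = 11^2 mod 31 = 28
RHS: x^3 + 22 x + 2 = 26^3 + 22*26 + 2 mod 31 = 15
LHS != RHS

No, not on the curve


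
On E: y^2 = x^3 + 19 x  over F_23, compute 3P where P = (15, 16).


k = 3 = 11_2 (binary, LSB first: 11)
Double-and-add from P = (15, 16):
  bit 0 = 1: acc = O + (15, 16) = (15, 16)
  bit 1 = 1: acc = (15, 16) + (2, 0) = (15, 7)

3P = (15, 7)


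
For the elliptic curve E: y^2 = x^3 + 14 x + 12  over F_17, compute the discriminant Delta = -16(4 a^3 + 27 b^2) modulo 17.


4 a^3 + 27 b^2 = 4*14^3 + 27*12^2 = 10976 + 3888 = 14864
Delta = -16 * (14864) = -237824
Delta mod 17 = 6

Delta = 6 (mod 17)


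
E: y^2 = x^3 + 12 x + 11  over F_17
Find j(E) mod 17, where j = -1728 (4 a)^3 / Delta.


Delta = -16(4 a^3 + 27 b^2) mod 17 = 13
-1728 * (4 a)^3 = -1728 * (4*12)^3 mod 17 = 8
j = 8 * 13^(-1) mod 17 = 15

j = 15 (mod 17)


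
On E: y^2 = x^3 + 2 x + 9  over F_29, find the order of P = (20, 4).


Compute successive multiples of P until we hit O:
  1P = (20, 4)
  2P = (22, 0)
  3P = (20, 25)
  4P = O

ord(P) = 4


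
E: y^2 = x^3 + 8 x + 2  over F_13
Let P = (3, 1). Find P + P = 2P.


Doubling: s = (3 x1^2 + a) / (2 y1)
s = (3*3^2 + 8) / (2*1) mod 13 = 11
x3 = s^2 - 2 x1 mod 13 = 11^2 - 2*3 = 11
y3 = s (x1 - x3) - y1 mod 13 = 11 * (3 - 11) - 1 = 2

2P = (11, 2)


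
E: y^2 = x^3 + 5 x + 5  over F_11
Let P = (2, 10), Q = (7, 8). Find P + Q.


P != Q, so use the chord formula.
s = (y2 - y1) / (x2 - x1) = (9) / (5) mod 11 = 4
x3 = s^2 - x1 - x2 mod 11 = 4^2 - 2 - 7 = 7
y3 = s (x1 - x3) - y1 mod 11 = 4 * (2 - 7) - 10 = 3

P + Q = (7, 3)


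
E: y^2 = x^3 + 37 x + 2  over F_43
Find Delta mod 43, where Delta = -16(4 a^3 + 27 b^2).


4 a^3 + 27 b^2 = 4*37^3 + 27*2^2 = 202612 + 108 = 202720
Delta = -16 * (202720) = -3243520
Delta mod 43 = 13

Delta = 13 (mod 43)


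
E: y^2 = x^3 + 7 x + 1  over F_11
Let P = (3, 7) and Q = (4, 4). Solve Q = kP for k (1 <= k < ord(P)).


Enumerate multiples of P until we hit Q = (4, 4):
  1P = (3, 7)
  2P = (10, 9)
  3P = (1, 3)
  4P = (0, 10)
  5P = (9, 10)
  6P = (2, 10)
  7P = (4, 7)
  8P = (4, 4)
Match found at i = 8.

k = 8


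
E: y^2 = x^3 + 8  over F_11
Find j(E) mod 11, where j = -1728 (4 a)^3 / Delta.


Delta = -16(4 a^3 + 27 b^2) mod 11 = 6
-1728 * (4 a)^3 = -1728 * (4*0)^3 mod 11 = 0
j = 0 * 6^(-1) mod 11 = 0

j = 0 (mod 11)


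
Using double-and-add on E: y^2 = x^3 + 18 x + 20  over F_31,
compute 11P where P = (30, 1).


k = 11 = 1011_2 (binary, LSB first: 1101)
Double-and-add from P = (30, 1):
  bit 0 = 1: acc = O + (30, 1) = (30, 1)
  bit 1 = 1: acc = (30, 1) + (27, 15) = (13, 23)
  bit 2 = 0: acc unchanged = (13, 23)
  bit 3 = 1: acc = (13, 23) + (2, 8) = (3, 16)

11P = (3, 16)


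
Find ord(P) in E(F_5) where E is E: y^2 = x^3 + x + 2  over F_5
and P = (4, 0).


Compute successive multiples of P until we hit O:
  1P = (4, 0)
  2P = O

ord(P) = 2


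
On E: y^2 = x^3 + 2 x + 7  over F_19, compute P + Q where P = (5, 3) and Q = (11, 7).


P != Q, so use the chord formula.
s = (y2 - y1) / (x2 - x1) = (4) / (6) mod 19 = 7
x3 = s^2 - x1 - x2 mod 19 = 7^2 - 5 - 11 = 14
y3 = s (x1 - x3) - y1 mod 19 = 7 * (5 - 14) - 3 = 10

P + Q = (14, 10)


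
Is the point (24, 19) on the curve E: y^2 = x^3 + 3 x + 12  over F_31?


Check whether y^2 = x^3 + 3 x + 12 (mod 31) for (x, y) = (24, 19).
LHS: y^2 = 19^2 mod 31 = 20
RHS: x^3 + 3 x + 12 = 24^3 + 3*24 + 12 mod 31 = 20
LHS = RHS

Yes, on the curve


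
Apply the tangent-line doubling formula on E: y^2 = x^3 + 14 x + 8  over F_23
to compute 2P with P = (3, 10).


Doubling: s = (3 x1^2 + a) / (2 y1)
s = (3*3^2 + 14) / (2*10) mod 23 = 17
x3 = s^2 - 2 x1 mod 23 = 17^2 - 2*3 = 7
y3 = s (x1 - x3) - y1 mod 23 = 17 * (3 - 7) - 10 = 14

2P = (7, 14)


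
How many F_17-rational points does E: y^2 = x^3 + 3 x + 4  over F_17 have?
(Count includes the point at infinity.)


For each x in F_17, count y with y^2 = x^3 + 3 x + 4 mod 17:
  x = 0: RHS = 4, y in [2, 15]  -> 2 point(s)
  x = 1: RHS = 8, y in [5, 12]  -> 2 point(s)
  x = 2: RHS = 1, y in [1, 16]  -> 2 point(s)
  x = 5: RHS = 8, y in [5, 12]  -> 2 point(s)
  x = 6: RHS = 0, y in [0]  -> 1 point(s)
  x = 8: RHS = 13, y in [8, 9]  -> 2 point(s)
  x = 11: RHS = 8, y in [5, 12]  -> 2 point(s)
  x = 12: RHS = 0, y in [0]  -> 1 point(s)
  x = 13: RHS = 13, y in [8, 9]  -> 2 point(s)
  x = 14: RHS = 2, y in [6, 11]  -> 2 point(s)
  x = 16: RHS = 0, y in [0]  -> 1 point(s)
Affine points: 19. Add the point at infinity: total = 20.

#E(F_17) = 20


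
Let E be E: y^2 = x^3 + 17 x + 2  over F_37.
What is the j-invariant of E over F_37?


Delta = -16(4 a^3 + 27 b^2) mod 37 = 5
-1728 * (4 a)^3 = -1728 * (4*17)^3 mod 37 = 29
j = 29 * 5^(-1) mod 37 = 28

j = 28 (mod 37)


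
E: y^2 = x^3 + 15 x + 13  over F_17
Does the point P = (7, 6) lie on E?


Check whether y^2 = x^3 + 15 x + 13 (mod 17) for (x, y) = (7, 6).
LHS: y^2 = 6^2 mod 17 = 2
RHS: x^3 + 15 x + 13 = 7^3 + 15*7 + 13 mod 17 = 2
LHS = RHS

Yes, on the curve


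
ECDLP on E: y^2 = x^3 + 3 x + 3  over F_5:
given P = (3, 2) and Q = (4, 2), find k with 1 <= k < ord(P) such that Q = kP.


Enumerate multiples of P until we hit Q = (4, 2):
  1P = (3, 2)
  2P = (4, 3)
  3P = (4, 2)
Match found at i = 3.

k = 3


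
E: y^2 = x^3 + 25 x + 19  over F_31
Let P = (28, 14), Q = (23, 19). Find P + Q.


P != Q, so use the chord formula.
s = (y2 - y1) / (x2 - x1) = (5) / (26) mod 31 = 30
x3 = s^2 - x1 - x2 mod 31 = 30^2 - 28 - 23 = 12
y3 = s (x1 - x3) - y1 mod 31 = 30 * (28 - 12) - 14 = 1

P + Q = (12, 1)


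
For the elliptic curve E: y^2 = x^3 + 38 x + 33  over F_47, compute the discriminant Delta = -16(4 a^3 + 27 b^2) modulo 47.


4 a^3 + 27 b^2 = 4*38^3 + 27*33^2 = 219488 + 29403 = 248891
Delta = -16 * (248891) = -3982256
Delta mod 47 = 7

Delta = 7 (mod 47)
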